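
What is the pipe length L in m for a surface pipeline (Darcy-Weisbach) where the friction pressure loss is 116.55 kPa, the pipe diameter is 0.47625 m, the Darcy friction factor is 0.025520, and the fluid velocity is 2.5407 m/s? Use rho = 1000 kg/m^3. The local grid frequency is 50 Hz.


L = dP*1000*D / (f*rho*vel^2/2)
L = 116.55*1000*0.47625 / (0.025520*1000*2.5407^2/2)
L = 673.89 m


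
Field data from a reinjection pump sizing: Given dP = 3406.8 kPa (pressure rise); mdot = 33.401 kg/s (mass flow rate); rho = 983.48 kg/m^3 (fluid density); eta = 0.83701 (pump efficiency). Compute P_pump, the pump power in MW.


P_pump = mdot * dP / (rho * eta)
P_pump = 33.401 * 3406.8 / (983.48 * 0.83701)
P_pump = 138.2324 kW
Convert: 138.2324 kW * 0.001 = 0.13823 MW
P_pump = 0.13823 MW


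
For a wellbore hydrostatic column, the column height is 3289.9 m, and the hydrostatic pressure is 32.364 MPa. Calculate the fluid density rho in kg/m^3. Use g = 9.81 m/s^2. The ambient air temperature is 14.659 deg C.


rho = P * 1e6 / (g * h)
rho = 32.364 * 1e6 / (9.81 * 3289.9)
rho = 1002.8 kg/m^3


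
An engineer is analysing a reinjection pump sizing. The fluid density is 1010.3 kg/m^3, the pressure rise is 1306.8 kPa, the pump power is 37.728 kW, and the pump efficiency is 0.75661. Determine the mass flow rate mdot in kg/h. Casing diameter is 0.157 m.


mdot = P_pump * rho * eta / dP
mdot = 37.728 * 1010.3 * 0.75661 / 1306.8
mdot = 22.06872 kg/s
Convert: 22.06872 kg/s * 3600.0 = 79447 kg/h
mdot = 79447 kg/h


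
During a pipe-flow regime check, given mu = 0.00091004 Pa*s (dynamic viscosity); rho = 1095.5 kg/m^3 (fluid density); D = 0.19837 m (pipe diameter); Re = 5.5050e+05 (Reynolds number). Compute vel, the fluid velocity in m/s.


vel = Re * mu / (rho * D)
vel = 5.5050e+05 * 0.00091004 / (1095.5 * 0.19837)
vel = 2.3053 m/s


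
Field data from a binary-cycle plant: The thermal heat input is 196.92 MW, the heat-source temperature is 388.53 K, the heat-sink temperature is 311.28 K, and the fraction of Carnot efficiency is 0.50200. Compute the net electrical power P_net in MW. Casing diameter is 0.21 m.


Step 1: eta = (1 - Tc/Th)*f = (1 - 311.28/388.53)*0.502 = 0.09981083
Step 2: P_net = eta * Q_in = 0.09981083 * 196.92 = 19.655 MW
P_net = 19.655 MW


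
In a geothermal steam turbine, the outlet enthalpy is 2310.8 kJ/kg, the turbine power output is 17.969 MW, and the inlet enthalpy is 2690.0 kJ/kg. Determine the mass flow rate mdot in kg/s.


mdot = P * 1000 / (h_in - h_out)
mdot = 17.969 * 1000 / (2690.0 - 2310.8)
mdot = 47.387 kg/s


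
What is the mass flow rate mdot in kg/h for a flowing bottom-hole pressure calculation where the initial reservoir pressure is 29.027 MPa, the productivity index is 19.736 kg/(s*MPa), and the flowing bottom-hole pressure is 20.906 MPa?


mdot = (P_i - P_wf) * PI
mdot = (29.027 - 20.906) * 19.736
mdot = 160.2761 kg/s
Convert: 160.2761 kg/s * 3600.0 = 5.7699e+05 kg/h
mdot = 5.7699e+05 kg/h


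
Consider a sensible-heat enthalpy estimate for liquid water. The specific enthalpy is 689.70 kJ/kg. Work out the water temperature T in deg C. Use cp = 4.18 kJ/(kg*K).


T = h / cp
T = 689.70 / 4.18
T = 165.00 deg C


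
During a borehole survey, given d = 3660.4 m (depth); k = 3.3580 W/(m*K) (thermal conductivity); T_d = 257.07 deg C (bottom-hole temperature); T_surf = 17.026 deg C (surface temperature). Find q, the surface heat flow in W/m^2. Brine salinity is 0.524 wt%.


Step 1: grad = (T_d - T_surf)/d * 1000 = (257.07 - 17.026)/3660.4 * 1000 = 65.57863 deg C/km
Step 2: q = k * grad / 1000 = 3.358 * 65.57863 / 1000 = 0.22021 W/m^2
q = 0.22021 W/m^2


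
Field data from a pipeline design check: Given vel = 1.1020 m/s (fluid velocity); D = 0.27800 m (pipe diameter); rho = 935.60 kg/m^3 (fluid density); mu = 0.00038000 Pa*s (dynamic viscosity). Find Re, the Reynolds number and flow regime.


Step 1: Re = rho*vel*D/mu = 935.6*1.102*0.278/0.00038 = 7.5428e+05
Step 2: Re = 7.5428e+05 > 4000, so flow is turbulent.
Re = 7.5428e+05 (turbulent)


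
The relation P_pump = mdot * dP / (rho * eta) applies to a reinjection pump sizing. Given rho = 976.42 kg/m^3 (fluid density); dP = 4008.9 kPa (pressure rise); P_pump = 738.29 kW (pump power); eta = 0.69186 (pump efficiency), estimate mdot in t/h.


mdot = P_pump * rho * eta / dP
mdot = 738.29 * 976.42 * 0.69186 / 4008.9
mdot = 124.4104 kg/s
Convert: 124.4104 kg/s * 3.6 = 447.88 t/h
mdot = 447.88 t/h


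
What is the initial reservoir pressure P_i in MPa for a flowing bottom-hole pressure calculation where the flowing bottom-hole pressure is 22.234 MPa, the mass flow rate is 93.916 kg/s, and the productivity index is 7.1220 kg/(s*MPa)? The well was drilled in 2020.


P_i = P_wf + mdot / PI
P_i = 22.234 + 93.916 / 7.1220
P_i = 35.421 MPa


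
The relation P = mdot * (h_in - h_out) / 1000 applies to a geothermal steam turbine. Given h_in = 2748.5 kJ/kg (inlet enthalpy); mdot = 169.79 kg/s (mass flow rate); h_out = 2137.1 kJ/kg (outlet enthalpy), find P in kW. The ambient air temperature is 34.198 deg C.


P = mdot * (h_in - h_out) / 1000
P = 169.79 * (2748.5 - 2137.1) / 1000
P = 103.8096 MW
Convert: 103.8096 MW * 1000.0 = 1.0381e+05 kW
P = 1.0381e+05 kW


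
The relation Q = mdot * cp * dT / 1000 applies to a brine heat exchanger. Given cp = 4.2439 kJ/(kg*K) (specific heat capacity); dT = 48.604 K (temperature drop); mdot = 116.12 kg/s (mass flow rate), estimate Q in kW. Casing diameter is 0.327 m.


Q = mdot * cp * dT / 1000
Q = 116.12 * 4.2439 * 48.604 / 1000
Q = 23.95213 MW
Convert: 23.95213 MW * 1000.0 = 23952 kW
Q = 23952 kW


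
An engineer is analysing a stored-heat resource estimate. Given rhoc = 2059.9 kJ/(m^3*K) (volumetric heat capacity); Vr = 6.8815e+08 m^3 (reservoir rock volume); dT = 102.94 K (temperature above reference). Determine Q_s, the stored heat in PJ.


Q_s = Vr * rhoc * dT / 1e12
Q_s = 6.8815e+08 * 2059.9 * 102.94 / 1e12
Q_s = 145.92 PJ


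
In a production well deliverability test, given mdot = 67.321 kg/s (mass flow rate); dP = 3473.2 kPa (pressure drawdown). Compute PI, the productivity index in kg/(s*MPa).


PI = mdot * 1000 / dP
PI = 67.321 * 1000 / 3473.2
PI = 19.383 kg/(s*MPa)


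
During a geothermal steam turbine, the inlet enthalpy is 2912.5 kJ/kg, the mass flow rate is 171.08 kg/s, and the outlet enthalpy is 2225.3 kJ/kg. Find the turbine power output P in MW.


P = mdot * (h_in - h_out) / 1000
P = 171.08 * (2912.5 - 2225.3) / 1000
P = 117.57 MW


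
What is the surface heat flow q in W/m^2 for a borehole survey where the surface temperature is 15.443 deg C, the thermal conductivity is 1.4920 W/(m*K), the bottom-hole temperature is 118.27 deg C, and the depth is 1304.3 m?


Step 1: grad = (T_d - T_surf)/d * 1000 = (118.27 - 15.443)/1304.3 * 1000 = 78.83692 deg C/km
Step 2: q = k * grad / 1000 = 1.492 * 78.83692 / 1000 = 0.11762 W/m^2
q = 0.11762 W/m^2


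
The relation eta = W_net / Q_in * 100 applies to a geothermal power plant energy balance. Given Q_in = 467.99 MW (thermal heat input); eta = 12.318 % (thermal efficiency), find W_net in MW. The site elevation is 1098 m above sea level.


W_net = eta / 100 * Q_in
W_net = 12.318 / 100 * 467.99
W_net = 57.647 MW


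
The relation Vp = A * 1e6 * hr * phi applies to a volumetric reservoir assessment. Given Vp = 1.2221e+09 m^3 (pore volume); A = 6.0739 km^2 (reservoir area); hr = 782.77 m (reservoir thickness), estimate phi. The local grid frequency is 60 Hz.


phi = Vp / (A * 1e6 * hr)
phi = 1.2221e+09 / (6.0739 * 1e6 * 782.77)
phi = 0.25704


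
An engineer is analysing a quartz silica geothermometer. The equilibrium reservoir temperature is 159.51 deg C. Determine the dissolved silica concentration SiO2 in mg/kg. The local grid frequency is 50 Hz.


SiO2 = 10^(5.19 - 1309/(T_eq + 273.15))
SiO2 = 10^(5.19 - 1309/(159.51 + 273.15))
SiO2 = 146.06 mg/kg


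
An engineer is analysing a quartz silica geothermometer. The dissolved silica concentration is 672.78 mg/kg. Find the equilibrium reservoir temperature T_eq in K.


T_eq = 1309 / (5.19 - log10(SiO2)) - 273.15
T_eq = 1309 / (5.19 - log10(672.78)) - 273.15
T_eq = 281.0116 deg C
Convert to K: 281.0116 + 273.15 = 554.16 K
T_eq = 554.16 K


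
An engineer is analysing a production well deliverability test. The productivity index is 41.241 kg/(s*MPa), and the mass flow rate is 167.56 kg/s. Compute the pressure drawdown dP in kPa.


dP = mdot * 1000 / PI
dP = 167.56 * 1000 / 41.241
dP = 4062.9 kPa


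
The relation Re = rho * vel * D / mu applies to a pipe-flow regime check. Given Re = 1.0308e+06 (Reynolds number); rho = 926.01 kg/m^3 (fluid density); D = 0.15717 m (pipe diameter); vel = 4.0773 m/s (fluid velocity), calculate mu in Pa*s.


mu = rho * vel * D / Re
mu = 926.01 * 4.0773 * 0.15717 / 1.0308e+06
mu = 0.00057568 Pa*s


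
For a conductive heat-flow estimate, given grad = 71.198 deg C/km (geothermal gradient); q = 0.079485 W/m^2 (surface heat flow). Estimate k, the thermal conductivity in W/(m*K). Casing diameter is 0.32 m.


k = q * 1000 / grad
k = 0.079485 * 1000 / 71.198
k = 1.1164 W/(m*K)


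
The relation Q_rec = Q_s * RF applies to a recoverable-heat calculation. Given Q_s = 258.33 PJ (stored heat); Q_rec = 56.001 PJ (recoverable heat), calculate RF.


RF = Q_rec / Q_s
RF = 56.001 / 258.33
RF = 0.21678


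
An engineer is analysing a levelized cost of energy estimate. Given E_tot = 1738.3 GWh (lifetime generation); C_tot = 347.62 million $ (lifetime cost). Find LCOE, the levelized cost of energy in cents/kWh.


LCOE = C_tot / E_tot * 100
LCOE = 347.62 / 1738.3 * 100
LCOE = 19.998 cents/kWh


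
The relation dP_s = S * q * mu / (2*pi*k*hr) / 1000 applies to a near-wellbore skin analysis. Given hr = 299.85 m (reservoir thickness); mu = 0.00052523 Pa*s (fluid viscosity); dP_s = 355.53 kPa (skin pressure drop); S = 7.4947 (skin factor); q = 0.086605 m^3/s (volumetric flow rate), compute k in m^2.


k = S*q*mu / (2*pi*dP_s*1000*hr)
k = 7.4947*0.086605*0.00052523 / (2*pi*355.53*1000*299.85)
k = 5.0896e-13 m^2


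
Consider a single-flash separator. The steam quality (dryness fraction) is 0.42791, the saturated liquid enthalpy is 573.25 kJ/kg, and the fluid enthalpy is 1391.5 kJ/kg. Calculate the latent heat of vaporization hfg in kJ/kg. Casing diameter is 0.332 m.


hfg = (h - hf) / x
hfg = (1391.5 - 573.25) / 0.42791
hfg = 1912.2 kJ/kg


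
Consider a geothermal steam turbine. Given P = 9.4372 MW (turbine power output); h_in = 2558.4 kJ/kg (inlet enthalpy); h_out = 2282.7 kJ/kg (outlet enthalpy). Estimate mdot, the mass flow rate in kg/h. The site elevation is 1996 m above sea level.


mdot = P * 1000 / (h_in - h_out)
mdot = 9.4372 * 1000 / (2558.4 - 2282.7)
mdot = 34.22996 kg/s
Convert: 34.22996 kg/s * 3600.0 = 1.2323e+05 kg/h
mdot = 1.2323e+05 kg/h


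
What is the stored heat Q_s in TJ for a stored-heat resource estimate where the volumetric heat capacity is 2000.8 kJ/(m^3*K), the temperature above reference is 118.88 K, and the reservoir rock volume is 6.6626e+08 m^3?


Q_s = Vr * rhoc * dT / 1e12
Q_s = 6.6626e+08 * 2000.8 * 118.88 / 1e12
Q_s = 158.4733 PJ
Convert: 158.4733 PJ * 1000.0 = 1.5847e+05 TJ
Q_s = 1.5847e+05 TJ


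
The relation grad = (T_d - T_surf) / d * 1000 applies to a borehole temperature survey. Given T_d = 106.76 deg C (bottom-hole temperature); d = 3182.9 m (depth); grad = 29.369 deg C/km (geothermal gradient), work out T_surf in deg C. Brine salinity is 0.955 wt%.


T_surf = T_d - grad * d / 1000
T_surf = 106.76 - 29.369 * 3182.9 / 1000
T_surf = 13.281 deg C


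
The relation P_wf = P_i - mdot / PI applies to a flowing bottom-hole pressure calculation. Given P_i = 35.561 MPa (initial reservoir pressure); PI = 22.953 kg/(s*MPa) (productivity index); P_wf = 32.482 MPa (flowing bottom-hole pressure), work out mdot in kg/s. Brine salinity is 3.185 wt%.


mdot = (P_i - P_wf) * PI
mdot = (35.561 - 32.482) * 22.953
mdot = 70.672 kg/s


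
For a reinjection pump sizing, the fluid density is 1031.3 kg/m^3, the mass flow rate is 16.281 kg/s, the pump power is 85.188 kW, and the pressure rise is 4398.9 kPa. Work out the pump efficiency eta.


eta = mdot * dP / (rho * P_pump)
eta = 16.281 * 4398.9 / (1031.3 * 85.188)
eta = 0.81520


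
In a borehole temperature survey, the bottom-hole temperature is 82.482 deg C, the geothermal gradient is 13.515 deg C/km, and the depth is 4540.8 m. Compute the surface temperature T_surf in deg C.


T_surf = T_d - grad * d / 1000
T_surf = 82.482 - 13.515 * 4540.8 / 1000
T_surf = 21.113 deg C


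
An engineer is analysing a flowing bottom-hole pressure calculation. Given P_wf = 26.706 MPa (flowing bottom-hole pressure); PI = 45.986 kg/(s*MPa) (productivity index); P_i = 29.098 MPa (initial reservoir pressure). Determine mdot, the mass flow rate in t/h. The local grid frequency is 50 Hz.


mdot = (P_i - P_wf) * PI
mdot = (29.098 - 26.706) * 45.986
mdot = 109.9985 kg/s
Convert: 109.9985 kg/s * 3.6 = 395.99 t/h
mdot = 395.99 t/h


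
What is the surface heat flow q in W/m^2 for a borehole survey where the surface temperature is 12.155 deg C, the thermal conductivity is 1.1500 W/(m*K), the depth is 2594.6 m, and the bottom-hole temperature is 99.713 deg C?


Step 1: grad = (T_d - T_surf)/d * 1000 = (99.713 - 12.155)/2594.6 * 1000 = 33.74624 deg C/km
Step 2: q = k * grad / 1000 = 1.15 * 33.74624 / 1000 = 0.038808 W/m^2
q = 0.038808 W/m^2


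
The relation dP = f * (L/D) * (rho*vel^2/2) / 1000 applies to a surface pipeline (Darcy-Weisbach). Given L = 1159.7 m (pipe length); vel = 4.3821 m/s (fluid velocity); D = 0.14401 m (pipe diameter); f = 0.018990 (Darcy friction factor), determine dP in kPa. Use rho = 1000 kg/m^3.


dP = f * (L/D) * (rho*vel^2/2) / 1000
dP = 0.018990 * (1159.7/0.14401) * (1000*4.3821^2/2) / 1000
dP = 1468.3 kPa


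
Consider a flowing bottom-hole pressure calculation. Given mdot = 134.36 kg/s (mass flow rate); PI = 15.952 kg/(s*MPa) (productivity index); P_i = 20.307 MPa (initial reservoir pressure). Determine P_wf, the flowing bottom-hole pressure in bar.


P_wf = P_i - mdot / PI
P_wf = 20.307 - 134.36 / 15.952
P_wf = 11.88423 MPa
Convert: 11.88423 MPa * 10.0 = 118.84 bar
P_wf = 118.84 bar


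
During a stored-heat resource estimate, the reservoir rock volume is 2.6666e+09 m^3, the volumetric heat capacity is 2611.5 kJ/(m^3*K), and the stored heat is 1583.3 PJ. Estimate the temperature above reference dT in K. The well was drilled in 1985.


dT = Q_s * 1e12 / (Vr * rhoc)
dT = 1583.3 * 1e12 / (2.6666e+09 * 2611.5)
dT = 227.36 K


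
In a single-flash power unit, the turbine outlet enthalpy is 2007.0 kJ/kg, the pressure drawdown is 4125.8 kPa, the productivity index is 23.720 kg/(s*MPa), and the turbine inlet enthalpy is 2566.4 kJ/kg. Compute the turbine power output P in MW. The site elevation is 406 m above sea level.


Step 1: mdot = PI * dP / 1000 = 23.72 * 4125.8 / 1000 = 97.86398 kg/s
Step 2: P = mdot*(h_in - h_out)/1000 = 97.86398*(2566.4 - 2007.0)/1000 = 54.745 MW
P = 54.745 MW


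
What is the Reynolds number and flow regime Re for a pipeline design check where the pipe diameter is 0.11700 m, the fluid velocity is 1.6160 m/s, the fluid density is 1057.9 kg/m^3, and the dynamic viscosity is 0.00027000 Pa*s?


Step 1: Re = rho*vel*D/mu = 1057.9*1.616*0.117/0.00027 = 7.4081e+05
Step 2: Re = 7.4081e+05 > 4000, so flow is turbulent.
Re = 7.4081e+05 (turbulent)


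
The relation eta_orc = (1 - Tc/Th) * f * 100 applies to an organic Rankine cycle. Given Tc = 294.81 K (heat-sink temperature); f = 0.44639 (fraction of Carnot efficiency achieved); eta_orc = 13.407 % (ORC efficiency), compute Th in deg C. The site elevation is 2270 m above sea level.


Th = Tc / (1 - (eta_orc/100)/f)
Th = 294.81 / (1 - (13.407/100)/0.44639)
Th = 421.3635 K
Convert to deg C: 421.3635 - 273.15 = 148.21 deg C
Th = 148.21 deg C


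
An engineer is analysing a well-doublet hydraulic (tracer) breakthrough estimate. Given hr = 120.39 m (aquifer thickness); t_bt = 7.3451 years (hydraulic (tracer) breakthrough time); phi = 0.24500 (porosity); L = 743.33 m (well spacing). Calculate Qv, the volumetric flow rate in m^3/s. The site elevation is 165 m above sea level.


Qv = pi*hr*phi*L^2 / (3*t_bt*365.25*86400)
Qv = pi*120.39*0.24500*743.33^2 / (3*7.3451*365.25*86400)
Qv = 0.073629 m^3/s


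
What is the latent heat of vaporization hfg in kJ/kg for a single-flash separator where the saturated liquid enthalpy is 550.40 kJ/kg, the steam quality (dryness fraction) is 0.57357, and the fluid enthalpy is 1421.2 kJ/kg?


hfg = (h - hf) / x
hfg = (1421.2 - 550.40) / 0.57357
hfg = 1518.2 kJ/kg


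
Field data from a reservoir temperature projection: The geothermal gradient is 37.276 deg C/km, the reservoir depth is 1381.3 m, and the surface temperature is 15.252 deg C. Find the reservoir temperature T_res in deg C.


T_res = T_surf + grad * d / 1000
T_res = 15.252 + 37.276 * 1381.3 / 1000
T_res = 66.741 deg C


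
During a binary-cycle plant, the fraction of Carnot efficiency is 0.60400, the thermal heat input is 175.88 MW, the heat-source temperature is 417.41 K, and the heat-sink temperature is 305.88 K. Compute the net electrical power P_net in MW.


Step 1: eta = (1 - Tc/Th)*f = (1 - 305.88/417.41)*0.604 = 0.1613860
Step 2: P_net = eta * Q_in = 0.1613860 * 175.88 = 28.385 MW
P_net = 28.385 MW


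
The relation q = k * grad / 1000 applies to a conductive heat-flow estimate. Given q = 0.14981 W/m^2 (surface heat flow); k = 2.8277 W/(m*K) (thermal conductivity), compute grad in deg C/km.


grad = q * 1000 / k
grad = 0.14981 * 1000 / 2.8277
grad = 52.979 deg C/km


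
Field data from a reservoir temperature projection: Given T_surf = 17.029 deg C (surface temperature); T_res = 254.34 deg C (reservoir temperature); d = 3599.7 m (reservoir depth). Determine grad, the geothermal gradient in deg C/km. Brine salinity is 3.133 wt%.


grad = (T_res - T_surf) / d * 1000
grad = (254.34 - 17.029) / 3599.7 * 1000
grad = 65.925 deg C/km


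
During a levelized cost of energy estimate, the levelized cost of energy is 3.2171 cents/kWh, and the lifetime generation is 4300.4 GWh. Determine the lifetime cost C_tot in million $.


C_tot = LCOE / 100 * E_tot
C_tot = 3.2171 / 100 * 4300.4
C_tot = 138.35 million $


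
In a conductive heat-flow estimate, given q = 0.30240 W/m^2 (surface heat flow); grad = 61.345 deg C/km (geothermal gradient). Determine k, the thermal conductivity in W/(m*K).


k = q * 1000 / grad
k = 0.30240 * 1000 / 61.345
k = 4.9295 W/(m*K)


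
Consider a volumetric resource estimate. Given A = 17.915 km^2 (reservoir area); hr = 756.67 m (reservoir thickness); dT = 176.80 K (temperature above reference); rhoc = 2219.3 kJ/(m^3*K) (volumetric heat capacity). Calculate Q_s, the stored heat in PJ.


Step 1: Vr = A*1e6*hr = 17.915*1e6*756.67 = 1.355574e+10 m^3
Step 2: Q_s = Vr*rhoc*dT/1e12 = 1.355574e+10*2219.3*176.8/1e12 = 5318.9 PJ
Q_s = 5318.9 PJ


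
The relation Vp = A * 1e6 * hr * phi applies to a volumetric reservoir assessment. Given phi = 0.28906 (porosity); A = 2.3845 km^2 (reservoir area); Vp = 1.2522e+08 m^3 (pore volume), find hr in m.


hr = Vp / (A * 1e6 * phi)
hr = 1.2522e+08 / (2.3845 * 1e6 * 0.28906)
hr = 181.67 m


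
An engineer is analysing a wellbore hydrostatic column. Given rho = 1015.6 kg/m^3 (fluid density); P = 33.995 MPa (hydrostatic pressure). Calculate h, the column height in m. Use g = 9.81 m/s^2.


h = P * 1e6 / (g * rho)
h = 33.995 * 1e6 / (9.81 * 1015.6)
h = 3412.1 m


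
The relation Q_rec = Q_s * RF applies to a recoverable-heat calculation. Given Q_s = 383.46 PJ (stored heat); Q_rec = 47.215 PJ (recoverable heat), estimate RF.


RF = Q_rec / Q_s
RF = 47.215 / 383.46
RF = 0.12313


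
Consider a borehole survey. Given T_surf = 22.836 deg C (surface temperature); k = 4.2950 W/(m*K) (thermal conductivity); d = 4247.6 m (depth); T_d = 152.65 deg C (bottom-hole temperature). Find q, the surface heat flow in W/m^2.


Step 1: grad = (T_d - T_surf)/d * 1000 = (152.65 - 22.836)/4247.6 * 1000 = 30.56173 deg C/km
Step 2: q = k * grad / 1000 = 4.295 * 30.56173 / 1000 = 0.13126 W/m^2
q = 0.13126 W/m^2


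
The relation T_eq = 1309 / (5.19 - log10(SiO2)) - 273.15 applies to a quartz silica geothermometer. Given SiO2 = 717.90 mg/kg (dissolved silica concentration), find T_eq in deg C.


T_eq = 1309 / (5.19 - log10(SiO2)) - 273.15
T_eq = 1309 / (5.19 - log10(717.90)) - 273.15
T_eq = 287.71 deg C


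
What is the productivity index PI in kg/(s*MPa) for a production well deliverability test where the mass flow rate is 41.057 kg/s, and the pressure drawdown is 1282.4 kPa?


PI = mdot * 1000 / dP
PI = 41.057 * 1000 / 1282.4
PI = 32.016 kg/(s*MPa)


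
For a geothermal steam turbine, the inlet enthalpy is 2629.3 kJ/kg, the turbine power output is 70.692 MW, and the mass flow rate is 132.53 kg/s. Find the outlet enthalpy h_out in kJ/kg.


h_out = h_in - P * 1000 / mdot
h_out = 2629.3 - 70.692 * 1000 / 132.53
h_out = 2095.9 kJ/kg


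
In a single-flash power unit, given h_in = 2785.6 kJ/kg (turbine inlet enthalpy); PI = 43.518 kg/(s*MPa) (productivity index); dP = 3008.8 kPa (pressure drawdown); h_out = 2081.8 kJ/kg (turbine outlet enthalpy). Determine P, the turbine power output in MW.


Step 1: mdot = PI * dP / 1000 = 43.518 * 3008.8 / 1000 = 130.9370 kg/s
Step 2: P = mdot*(h_in - h_out)/1000 = 130.9370*(2785.6 - 2081.8)/1000 = 92.153 MW
P = 92.153 MW


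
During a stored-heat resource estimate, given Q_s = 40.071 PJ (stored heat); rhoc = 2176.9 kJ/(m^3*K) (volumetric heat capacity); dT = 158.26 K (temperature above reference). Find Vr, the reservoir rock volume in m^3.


Vr = Q_s * 1e12 / (rhoc * dT)
Vr = 40.071 * 1e12 / (2176.9 * 158.26)
Vr = 1.1631e+08 m^3


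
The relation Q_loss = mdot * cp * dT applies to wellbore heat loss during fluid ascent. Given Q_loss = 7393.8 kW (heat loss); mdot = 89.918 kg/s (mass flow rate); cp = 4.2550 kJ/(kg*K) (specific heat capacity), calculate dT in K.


dT = Q_loss / (mdot * cp)
dT = 7393.8 / (89.918 * 4.2550)
dT = 19.325 K


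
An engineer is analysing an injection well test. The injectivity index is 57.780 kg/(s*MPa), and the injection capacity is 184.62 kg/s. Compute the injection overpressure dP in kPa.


dP = mdot * 1000 / II
dP = 184.62 * 1000 / 57.780
dP = 3195.2 kPa


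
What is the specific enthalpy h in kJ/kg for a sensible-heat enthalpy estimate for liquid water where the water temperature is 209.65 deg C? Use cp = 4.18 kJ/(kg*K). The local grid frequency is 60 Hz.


h = cp * T
h = 4.18 * 209.65
h = 876.34 kJ/kg


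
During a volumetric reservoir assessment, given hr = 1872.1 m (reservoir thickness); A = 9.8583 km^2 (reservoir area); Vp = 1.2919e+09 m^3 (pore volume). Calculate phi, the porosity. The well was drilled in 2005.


phi = Vp / (A * 1e6 * hr)
phi = 1.2919e+09 / (9.8583 * 1e6 * 1872.1)
phi = 0.070000


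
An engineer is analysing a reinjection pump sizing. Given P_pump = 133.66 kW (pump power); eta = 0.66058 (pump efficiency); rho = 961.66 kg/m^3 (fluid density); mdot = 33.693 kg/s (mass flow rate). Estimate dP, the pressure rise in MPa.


dP = P_pump * rho * eta / mdot
dP = 133.66 * 961.66 * 0.66058 / 33.693
dP = 2520.048 kPa
Convert: 2520.048 kPa * 0.001 = 2.5200 MPa
dP = 2.5200 MPa


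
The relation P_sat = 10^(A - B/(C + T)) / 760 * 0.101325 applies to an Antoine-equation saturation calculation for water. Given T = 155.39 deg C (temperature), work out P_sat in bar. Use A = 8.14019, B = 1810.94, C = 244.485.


P_sat = 10^(A - B/(C + T)) / 760 * 0.101325
P_sat = 10^(8.14019 - 1810.94/(244.485 + 155.39)) / 760 * 0.101325
P_sat = 0.5449138 MPa
Convert: 0.5449138 MPa * 10.0 = 5.4491 bar
P_sat = 5.4491 bar


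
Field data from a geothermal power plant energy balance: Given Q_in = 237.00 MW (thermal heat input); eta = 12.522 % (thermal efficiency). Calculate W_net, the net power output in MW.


W_net = eta / 100 * Q_in
W_net = 12.522 / 100 * 237.00
W_net = 29.677 MW


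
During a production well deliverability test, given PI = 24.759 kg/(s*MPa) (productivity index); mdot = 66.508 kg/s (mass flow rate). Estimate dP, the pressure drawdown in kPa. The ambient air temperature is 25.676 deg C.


dP = mdot * 1000 / PI
dP = 66.508 * 1000 / 24.759
dP = 2686.2 kPa


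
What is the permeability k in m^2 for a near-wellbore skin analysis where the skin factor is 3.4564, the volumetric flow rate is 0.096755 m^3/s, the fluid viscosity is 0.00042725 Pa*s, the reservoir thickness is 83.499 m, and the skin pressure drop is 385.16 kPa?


k = S*q*mu / (2*pi*dP_s*1000*hr)
k = 3.4564*0.096755*0.00042725 / (2*pi*385.16*1000*83.499)
k = 7.0709e-13 m^2


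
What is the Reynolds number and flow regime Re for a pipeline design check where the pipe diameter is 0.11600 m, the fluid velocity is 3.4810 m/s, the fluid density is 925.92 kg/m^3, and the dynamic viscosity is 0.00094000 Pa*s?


Step 1: Re = rho*vel*D/mu = 925.92*3.481*0.116/0.00094 = 3.9775e+05
Step 2: Re = 3.9775e+05 > 4000, so flow is turbulent.
Re = 3.9775e+05 (turbulent)


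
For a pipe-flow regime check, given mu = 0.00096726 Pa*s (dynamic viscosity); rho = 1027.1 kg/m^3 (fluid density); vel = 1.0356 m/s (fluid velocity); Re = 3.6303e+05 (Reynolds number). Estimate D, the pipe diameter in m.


D = Re * mu / (rho * vel)
D = 3.6303e+05 * 0.00096726 / (1027.1 * 1.0356)
D = 0.33013 m


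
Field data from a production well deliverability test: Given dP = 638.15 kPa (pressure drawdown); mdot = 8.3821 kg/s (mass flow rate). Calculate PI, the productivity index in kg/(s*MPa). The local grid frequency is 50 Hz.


PI = mdot * 1000 / dP
PI = 8.3821 * 1000 / 638.15
PI = 13.135 kg/(s*MPa)


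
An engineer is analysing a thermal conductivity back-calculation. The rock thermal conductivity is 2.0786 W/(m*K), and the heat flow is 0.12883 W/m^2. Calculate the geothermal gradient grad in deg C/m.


grad = q / k * 1000
grad = 0.12883 / 2.0786 * 1000
grad = 61.97922 deg C/km
Convert: 61.97922 deg C/km * 0.001 = 0.061979 deg C/m
grad = 0.061979 deg C/m


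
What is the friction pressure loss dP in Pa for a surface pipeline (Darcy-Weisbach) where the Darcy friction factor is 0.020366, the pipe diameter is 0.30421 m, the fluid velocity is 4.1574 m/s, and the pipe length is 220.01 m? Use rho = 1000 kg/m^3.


dP = f * (L/D) * (rho*vel^2/2) / 1000
dP = 0.020366 * (220.01/0.30421) * (1000*4.1574^2/2) / 1000
dP = 127.2882 kPa
Convert: 127.2882 kPa * 1000.0 = 1.2729e+05 Pa
dP = 1.2729e+05 Pa


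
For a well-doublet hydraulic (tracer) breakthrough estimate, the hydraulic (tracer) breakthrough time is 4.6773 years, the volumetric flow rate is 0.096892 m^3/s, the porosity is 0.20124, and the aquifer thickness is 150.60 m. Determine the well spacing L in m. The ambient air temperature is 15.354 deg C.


L = sqrt(t_bt*365.25*86400*3*Qv / (pi*hr*phi))
L = sqrt(4.6773*365.25*86400*3*0.096892 / (pi*150.60*0.20124))
L = 671.29 m


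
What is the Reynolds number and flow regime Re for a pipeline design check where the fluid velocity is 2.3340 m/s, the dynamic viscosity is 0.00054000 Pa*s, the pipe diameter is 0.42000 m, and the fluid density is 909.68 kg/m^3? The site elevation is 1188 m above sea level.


Step 1: Re = rho*vel*D/mu = 909.68*2.334*0.42/0.00054 = 1.6514e+06
Step 2: Re = 1.6514e+06 > 4000, so flow is turbulent.
Re = 1.6514e+06 (turbulent)


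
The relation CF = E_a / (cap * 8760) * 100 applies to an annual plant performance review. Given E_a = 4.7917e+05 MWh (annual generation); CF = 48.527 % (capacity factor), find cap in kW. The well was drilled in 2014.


cap = E_a / (CF/100 * 8760)
cap = 4.7917e+05 / (48.527/100 * 8760)
cap = 112.7203 MW
Convert: 112.7203 MW * 1000.0 = 1.1272e+05 kW
cap = 1.1272e+05 kW


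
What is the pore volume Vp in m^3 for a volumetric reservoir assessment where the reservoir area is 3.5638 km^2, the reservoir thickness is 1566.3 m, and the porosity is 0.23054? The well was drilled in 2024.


Vp = A * 1e6 * hr * phi
Vp = 3.5638 * 1e6 * 1566.3 * 0.23054
Vp = 1.2869e+09 m^3


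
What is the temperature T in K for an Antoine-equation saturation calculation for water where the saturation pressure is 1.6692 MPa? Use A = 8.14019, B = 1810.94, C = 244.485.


T = B / (A - log10(P_sat * 760 / 0.101325)) - C
T = 1810.94 / (8.14019 - log10(1.6692 * 760 / 0.101325)) - 244.485
T = 203.4809 deg C
Convert to K: 203.4809 + 273.15 = 476.63 K
T = 476.63 K


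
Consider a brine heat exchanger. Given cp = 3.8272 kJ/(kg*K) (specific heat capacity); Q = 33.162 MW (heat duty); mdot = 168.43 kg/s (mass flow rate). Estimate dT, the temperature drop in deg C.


dT = Q * 1000 / (mdot * cp)
dT = 33.162 * 1000 / (168.43 * 3.8272)
dT = 51.44464 K
Convert (temperature difference, 1 K = 1 deg C): 51.44464 K = 51.44464 deg C
dT = 51.445 deg C


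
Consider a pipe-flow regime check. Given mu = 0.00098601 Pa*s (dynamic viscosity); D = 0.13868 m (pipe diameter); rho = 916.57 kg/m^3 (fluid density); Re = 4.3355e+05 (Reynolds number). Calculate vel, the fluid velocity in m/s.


vel = Re * mu / (rho * D)
vel = 4.3355e+05 * 0.00098601 / (916.57 * 0.13868)
vel = 3.3631 m/s


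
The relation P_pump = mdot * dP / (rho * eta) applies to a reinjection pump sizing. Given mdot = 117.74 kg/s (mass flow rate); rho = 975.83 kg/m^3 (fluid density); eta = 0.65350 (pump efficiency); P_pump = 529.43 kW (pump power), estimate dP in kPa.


dP = P_pump * rho * eta / mdot
dP = 529.43 * 975.83 * 0.65350 / 117.74
dP = 2867.5 kPa


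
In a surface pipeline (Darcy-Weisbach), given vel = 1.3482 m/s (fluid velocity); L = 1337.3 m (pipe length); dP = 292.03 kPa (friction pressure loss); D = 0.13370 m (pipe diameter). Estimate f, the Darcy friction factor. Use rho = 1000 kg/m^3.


f = dP*1000 / ((L/D)*(rho*vel^2/2))
f = 292.03*1000 / ((1337.3/0.13370)*(1000*1.3482^2/2))
f = 0.032126


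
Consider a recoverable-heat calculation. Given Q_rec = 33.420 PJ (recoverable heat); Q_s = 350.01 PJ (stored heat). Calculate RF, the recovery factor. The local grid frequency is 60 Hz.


RF = Q_rec / Q_s
RF = 33.420 / 350.01
RF = 0.095483


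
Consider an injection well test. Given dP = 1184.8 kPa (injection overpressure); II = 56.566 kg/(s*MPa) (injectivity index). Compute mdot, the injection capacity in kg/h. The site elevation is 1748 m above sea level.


mdot = II * dP / 1000
mdot = 56.566 * 1184.8 / 1000
mdot = 67.01940 kg/s
Convert: 67.01940 kg/s * 3600.0 = 2.4127e+05 kg/h
mdot = 2.4127e+05 kg/h


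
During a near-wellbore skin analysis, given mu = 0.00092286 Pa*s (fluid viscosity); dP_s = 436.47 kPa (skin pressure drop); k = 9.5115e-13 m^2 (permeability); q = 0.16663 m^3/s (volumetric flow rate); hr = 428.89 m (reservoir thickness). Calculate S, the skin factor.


S = dP_s * 1000 * 2*pi*k*hr / (q*mu)
S = 436.47 * 1000 * 2*pi*9.5115e-13*428.89 / (0.16663*0.00092286)
S = 7.2751


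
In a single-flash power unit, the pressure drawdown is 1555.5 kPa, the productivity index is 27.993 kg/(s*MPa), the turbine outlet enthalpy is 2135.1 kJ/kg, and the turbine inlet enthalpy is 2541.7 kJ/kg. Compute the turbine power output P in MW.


Step 1: mdot = PI * dP / 1000 = 27.993 * 1555.5 / 1000 = 43.54311 kg/s
Step 2: P = mdot*(h_in - h_out)/1000 = 43.54311*(2541.7 - 2135.1)/1000 = 17.705 MW
P = 17.705 MW


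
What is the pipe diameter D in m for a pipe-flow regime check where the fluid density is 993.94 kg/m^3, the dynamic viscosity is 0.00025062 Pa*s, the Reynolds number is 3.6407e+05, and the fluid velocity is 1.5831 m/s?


D = Re * mu / (rho * vel)
D = 3.6407e+05 * 0.00025062 / (993.94 * 1.5831)
D = 0.057987 m


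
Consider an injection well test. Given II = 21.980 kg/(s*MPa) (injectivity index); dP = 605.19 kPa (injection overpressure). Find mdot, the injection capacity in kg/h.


mdot = II * dP / 1000
mdot = 21.980 * 605.19 / 1000
mdot = 13.30208 kg/s
Convert: 13.30208 kg/s * 3600.0 = 47887 kg/h
mdot = 47887 kg/h


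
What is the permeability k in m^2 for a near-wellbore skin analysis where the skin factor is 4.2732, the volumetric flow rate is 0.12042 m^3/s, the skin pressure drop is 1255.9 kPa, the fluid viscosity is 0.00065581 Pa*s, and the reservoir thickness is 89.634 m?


k = S*q*mu / (2*pi*dP_s*1000*hr)
k = 4.2732*0.12042*0.00065581 / (2*pi*1255.9*1000*89.634)
k = 4.7711e-13 m^2


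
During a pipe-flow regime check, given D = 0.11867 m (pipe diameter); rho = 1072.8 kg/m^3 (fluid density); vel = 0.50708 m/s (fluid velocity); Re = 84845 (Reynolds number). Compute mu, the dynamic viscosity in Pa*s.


mu = rho * vel * D / Re
mu = 1072.8 * 0.50708 * 0.11867 / 84845
mu = 0.00076087 Pa*s


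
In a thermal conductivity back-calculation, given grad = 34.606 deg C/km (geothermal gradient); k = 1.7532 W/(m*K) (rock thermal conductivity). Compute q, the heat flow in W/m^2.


q = k * grad / 1000
q = 1.7532 * 34.606 / 1000
q = 0.060671 W/m^2


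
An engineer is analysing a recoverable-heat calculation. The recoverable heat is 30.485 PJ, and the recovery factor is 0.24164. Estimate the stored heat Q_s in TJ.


Q_s = Q_rec / RF
Q_s = 30.485 / 0.24164
Q_s = 126.1587 PJ
Convert: 126.1587 PJ * 1000.0 = 1.2616e+05 TJ
Q_s = 1.2616e+05 TJ


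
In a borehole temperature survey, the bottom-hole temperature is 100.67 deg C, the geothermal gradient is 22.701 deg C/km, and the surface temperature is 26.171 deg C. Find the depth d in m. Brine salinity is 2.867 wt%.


d = (T_d - T_surf) / grad * 1000
d = (100.67 - 26.171) / 22.701 * 1000
d = 3281.7 m


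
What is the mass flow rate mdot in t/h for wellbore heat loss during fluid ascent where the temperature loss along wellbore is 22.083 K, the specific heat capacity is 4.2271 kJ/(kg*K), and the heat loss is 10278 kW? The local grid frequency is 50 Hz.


mdot = Q_loss / (cp * dT)
mdot = 10278 / (4.2271 * 22.083)
mdot = 110.1052 kg/s
Convert: 110.1052 kg/s * 3.6 = 396.38 t/h
mdot = 396.38 t/h


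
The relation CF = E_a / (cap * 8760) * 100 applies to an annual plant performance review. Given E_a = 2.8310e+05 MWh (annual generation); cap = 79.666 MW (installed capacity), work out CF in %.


CF = E_a / (cap * 8760) * 100
CF = 2.8310e+05 / (79.666 * 8760) * 100
CF = 40.566 %


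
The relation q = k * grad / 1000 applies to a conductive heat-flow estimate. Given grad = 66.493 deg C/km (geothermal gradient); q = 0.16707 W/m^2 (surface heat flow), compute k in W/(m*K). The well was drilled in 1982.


k = q * 1000 / grad
k = 0.16707 * 1000 / 66.493
k = 2.5126 W/(m*K)


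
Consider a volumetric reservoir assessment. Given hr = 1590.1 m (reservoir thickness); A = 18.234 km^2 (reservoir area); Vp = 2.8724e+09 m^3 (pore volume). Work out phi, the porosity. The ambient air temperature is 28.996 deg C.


phi = Vp / (A * 1e6 * hr)
phi = 2.8724e+09 / (18.234 * 1e6 * 1590.1)
phi = 0.099069


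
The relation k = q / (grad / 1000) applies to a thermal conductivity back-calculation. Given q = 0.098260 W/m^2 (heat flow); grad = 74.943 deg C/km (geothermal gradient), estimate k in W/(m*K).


k = q / (grad / 1000)
k = 0.098260 / (74.943 / 1000)
k = 1.3111 W/(m*K)


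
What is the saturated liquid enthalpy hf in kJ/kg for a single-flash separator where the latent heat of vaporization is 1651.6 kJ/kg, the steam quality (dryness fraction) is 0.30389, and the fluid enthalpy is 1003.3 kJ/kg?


hf = h - x * hfg
hf = 1003.3 - 0.30389 * 1651.6
hf = 501.40 kJ/kg


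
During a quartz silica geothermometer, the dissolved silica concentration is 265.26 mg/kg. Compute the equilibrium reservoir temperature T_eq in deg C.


T_eq = 1309 / (5.19 - log10(SiO2)) - 273.15
T_eq = 1309 / (5.19 - log10(265.26)) - 273.15
T_eq = 200.04 deg C


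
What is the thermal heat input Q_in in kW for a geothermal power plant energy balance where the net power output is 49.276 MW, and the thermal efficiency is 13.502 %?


Q_in = W_net / (eta / 100)
Q_in = 49.276 / (13.502 / 100)
Q_in = 364.9533 MW
Convert: 364.9533 MW * 1000.0 = 3.6495e+05 kW
Q_in = 3.6495e+05 kW


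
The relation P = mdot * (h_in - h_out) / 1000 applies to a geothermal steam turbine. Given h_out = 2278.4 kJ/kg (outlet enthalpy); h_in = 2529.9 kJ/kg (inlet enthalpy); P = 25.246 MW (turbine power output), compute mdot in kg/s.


mdot = P * 1000 / (h_in - h_out)
mdot = 25.246 * 1000 / (2529.9 - 2278.4)
mdot = 100.38 kg/s


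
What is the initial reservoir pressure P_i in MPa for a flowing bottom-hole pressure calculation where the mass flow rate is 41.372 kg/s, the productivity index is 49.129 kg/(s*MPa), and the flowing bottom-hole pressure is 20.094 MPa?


P_i = P_wf + mdot / PI
P_i = 20.094 + 41.372 / 49.129
P_i = 20.936 MPa


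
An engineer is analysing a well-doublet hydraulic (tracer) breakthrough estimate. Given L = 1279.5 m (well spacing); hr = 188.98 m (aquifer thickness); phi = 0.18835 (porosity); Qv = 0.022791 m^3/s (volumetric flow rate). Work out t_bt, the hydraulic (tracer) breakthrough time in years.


t_bt = pi * hr * phi * L^2 / (3 * Qv) / (365.25*86400)
t_bt = pi * 188.98 * 0.18835 * 1279.5^2 / (3 * 0.022791) / (365.25*86400)
t_bt = 84.844 years


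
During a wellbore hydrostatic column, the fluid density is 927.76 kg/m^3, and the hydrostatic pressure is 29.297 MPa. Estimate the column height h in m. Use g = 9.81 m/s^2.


h = P * 1e6 / (g * rho)
h = 29.297 * 1e6 / (9.81 * 927.76)
h = 3219.0 m


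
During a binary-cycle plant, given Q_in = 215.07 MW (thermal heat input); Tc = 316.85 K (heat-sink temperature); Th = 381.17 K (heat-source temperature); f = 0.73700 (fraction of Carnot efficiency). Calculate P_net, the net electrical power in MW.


Step 1: eta = (1 - Tc/Th)*f = (1 - 316.85/381.17)*0.737 = 0.1243640
Step 2: P_net = eta * Q_in = 0.1243640 * 215.07 = 26.747 MW
P_net = 26.747 MW


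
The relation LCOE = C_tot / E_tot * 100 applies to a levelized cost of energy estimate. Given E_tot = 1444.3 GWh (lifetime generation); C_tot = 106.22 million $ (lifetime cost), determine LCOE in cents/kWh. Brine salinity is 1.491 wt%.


LCOE = C_tot / E_tot * 100
LCOE = 106.22 / 1444.3 * 100
LCOE = 7.3544 cents/kWh


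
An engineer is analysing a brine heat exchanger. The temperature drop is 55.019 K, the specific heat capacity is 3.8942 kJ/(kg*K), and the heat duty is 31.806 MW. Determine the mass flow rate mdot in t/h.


mdot = Q * 1000 / (cp * dT)
mdot = 31.806 * 1000 / (3.8942 * 55.019)
mdot = 148.4493 kg/s
Convert: 148.4493 kg/s * 3.6 = 534.42 t/h
mdot = 534.42 t/h


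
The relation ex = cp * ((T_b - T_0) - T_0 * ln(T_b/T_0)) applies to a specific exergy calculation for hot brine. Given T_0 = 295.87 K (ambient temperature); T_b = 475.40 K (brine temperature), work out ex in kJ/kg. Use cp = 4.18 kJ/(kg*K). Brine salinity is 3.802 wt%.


ex = cp * ((T_b - T_0) - T_0 * ln(T_b/T_0))
ex = 4.18 * ((475.40 - 295.87) - 295.87 * ln(475.40/295.87))
ex = 163.93 kJ/kg


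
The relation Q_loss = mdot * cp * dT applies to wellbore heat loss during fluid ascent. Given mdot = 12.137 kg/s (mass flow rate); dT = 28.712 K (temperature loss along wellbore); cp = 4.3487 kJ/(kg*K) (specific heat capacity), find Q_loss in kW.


Q_loss = mdot * cp * dT
Q_loss = 12.137 * 4.3487 * 28.712
Q_loss = 1515.4 kW


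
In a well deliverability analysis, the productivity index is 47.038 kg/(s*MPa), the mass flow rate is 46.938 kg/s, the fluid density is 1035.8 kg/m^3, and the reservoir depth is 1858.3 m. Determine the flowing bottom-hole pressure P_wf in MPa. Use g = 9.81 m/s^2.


Step 1: P_i = rho*g*h/1e6 = 1035.8*9.81*1858.3/1e6 = 18.88255 MPa
Step 2: P_wf = P_i - mdot/PI = 18.88255 - 46.938/47.038 = 17.885 MPa
P_wf = 17.885 MPa


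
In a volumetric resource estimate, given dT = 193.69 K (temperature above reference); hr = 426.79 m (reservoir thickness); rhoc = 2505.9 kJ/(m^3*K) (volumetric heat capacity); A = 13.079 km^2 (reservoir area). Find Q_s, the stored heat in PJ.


Step 1: Vr = A*1e6*hr = 13.079*1e6*426.79 = 5.581986e+09 m^3
Step 2: Q_s = Vr*rhoc*dT/1e12 = 5.581986e+09*2505.9*193.69/1e12 = 2709.3 PJ
Q_s = 2709.3 PJ
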